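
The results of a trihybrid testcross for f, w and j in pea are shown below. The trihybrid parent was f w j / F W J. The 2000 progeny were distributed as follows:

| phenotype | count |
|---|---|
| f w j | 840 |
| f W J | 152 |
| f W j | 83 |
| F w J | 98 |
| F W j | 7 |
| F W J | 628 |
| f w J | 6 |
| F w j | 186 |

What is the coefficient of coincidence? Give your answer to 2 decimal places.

The two rarest classes, f w J and F W j, are the double crossovers. Comparing them with the parentals, only the j allele has switched, so j is the middle locus and the order is f – j – w.
f–j: (338 + 13)/2000 = 0.1755; j–w: (181 + 13)/2000 = 0.0970.
Expected DCO frequency = 0.1755 × 0.0970 ≈ 0.01702; observed = 13/2000 ≈ 0.00650.
Coefficient of coincidence = 0.00650/0.01702 ≈ 0.38.

0.38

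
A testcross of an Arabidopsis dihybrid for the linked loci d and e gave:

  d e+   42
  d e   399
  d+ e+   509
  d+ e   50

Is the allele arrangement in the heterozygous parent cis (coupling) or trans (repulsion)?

cis

The two most frequent classes are d+ e+ (509) and d e (399); these are the parental (non-recombinant) types.
So the F1 carried d+ e+ on one chromosome and d e on the other — the recessive alleles are on the same chromosome (cis / coupling).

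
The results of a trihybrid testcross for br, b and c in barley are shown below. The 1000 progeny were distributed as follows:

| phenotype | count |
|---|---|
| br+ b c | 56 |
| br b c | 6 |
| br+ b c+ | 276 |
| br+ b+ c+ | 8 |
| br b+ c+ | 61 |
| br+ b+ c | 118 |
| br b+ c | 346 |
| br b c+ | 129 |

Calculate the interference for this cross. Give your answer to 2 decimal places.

0.59

The two most frequent reciprocal classes, br b+ c and br+ b c+, are the parental types, so the F1 was br b+ c / br+ b c+.
The two rarest classes, br b c and br+ b+ c+, are the double crossovers. Comparing them with the parentals, only the b allele has switched, so b is the middle locus and the order is br – b – c.
br–b: (247 + 14)/1000 = 0.2610; b–c: (117 + 14)/1000 = 0.1310.
Expected DCO frequency = 0.2610 × 0.1310 ≈ 0.03419; observed = 14/1000 ≈ 0.01400.
Coefficient of coincidence = 0.01400/0.03419 ≈ 0.41; interference = 1 − 0.41 = 0.59.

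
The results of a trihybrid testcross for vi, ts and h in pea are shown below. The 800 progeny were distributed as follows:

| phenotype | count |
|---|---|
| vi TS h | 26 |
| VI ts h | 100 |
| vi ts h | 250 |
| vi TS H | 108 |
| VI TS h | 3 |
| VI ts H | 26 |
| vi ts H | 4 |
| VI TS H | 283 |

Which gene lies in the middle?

h

The two most frequent reciprocal classes, vi ts h and VI TS H, are the parental types, so the F1 was vi ts h / VI TS H.
The two rarest classes, vi ts H and VI TS h, are the double crossovers. Comparing them with the parentals, only the h allele has switched, so h is the middle locus and the order is ts – h – vi.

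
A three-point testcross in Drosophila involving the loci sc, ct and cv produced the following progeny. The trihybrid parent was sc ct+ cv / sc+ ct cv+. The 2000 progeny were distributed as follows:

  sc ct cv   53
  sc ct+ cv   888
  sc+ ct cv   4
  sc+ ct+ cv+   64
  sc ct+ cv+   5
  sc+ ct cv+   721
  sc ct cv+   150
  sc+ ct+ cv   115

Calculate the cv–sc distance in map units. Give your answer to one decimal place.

The two rarest classes, sc ct+ cv+ and sc+ ct cv, are the double crossovers. Comparing them with the parentals, only the cv allele has switched, so cv is the middle locus and the order is sc – cv – ct.
Crossovers in the sc–cv interval produce the single-crossover classes sc+ ct+ cv and sc ct cv+ (115 + 150 = 265) plus the double crossovers (9).
RF(sc–cv) = (265 + 9) / 2000 = 274/2000 = 0.1370 → 13.7 map units.

13.7 map units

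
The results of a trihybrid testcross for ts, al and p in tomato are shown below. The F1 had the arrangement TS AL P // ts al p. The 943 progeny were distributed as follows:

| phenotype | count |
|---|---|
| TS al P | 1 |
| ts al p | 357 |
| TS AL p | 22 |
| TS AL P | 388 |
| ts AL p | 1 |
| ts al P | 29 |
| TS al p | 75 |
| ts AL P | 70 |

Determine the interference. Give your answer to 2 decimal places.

0.76

The two rarest classes, TS al P and ts AL p, are the double crossovers. Comparing them with the parentals, only the al allele has switched, so al is the middle locus and the order is ts – al – p.
ts–al: (145 + 2)/943 = 0.1559; al–p: (51 + 2)/943 = 0.0562.
Expected DCO frequency = 0.1559 × 0.0562 ≈ 0.00876; observed = 2/943 ≈ 0.00212.
Coefficient of coincidence = 0.00212/0.00876 ≈ 0.24; interference = 1 − 0.24 = 0.76.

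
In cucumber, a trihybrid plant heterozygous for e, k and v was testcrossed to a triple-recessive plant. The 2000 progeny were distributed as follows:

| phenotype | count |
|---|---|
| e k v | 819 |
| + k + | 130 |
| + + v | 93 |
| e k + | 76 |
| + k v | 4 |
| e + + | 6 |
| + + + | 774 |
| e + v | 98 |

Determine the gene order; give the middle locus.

The two most frequent reciprocal classes, e k v and + + +, are the parental types, so the F1 was e k v / + + +.
The two rarest classes, + k v and e + +, are the double crossovers. Comparing them with the parentals, only the e allele has switched, so e is the middle locus and the order is v – e – k.

e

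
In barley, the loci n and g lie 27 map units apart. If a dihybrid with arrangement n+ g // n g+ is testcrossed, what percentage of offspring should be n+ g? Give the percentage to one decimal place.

A map distance of 27 map units corresponds to a recombination frequency of 0.270.
The F1 is n+ g / n g+, so n+ g is a parental gamete class with expected frequency (1 − r)/2 = 0.730/2 = 0.3650.
That is 0.3650 = 36.5% of the progeny.

36.5%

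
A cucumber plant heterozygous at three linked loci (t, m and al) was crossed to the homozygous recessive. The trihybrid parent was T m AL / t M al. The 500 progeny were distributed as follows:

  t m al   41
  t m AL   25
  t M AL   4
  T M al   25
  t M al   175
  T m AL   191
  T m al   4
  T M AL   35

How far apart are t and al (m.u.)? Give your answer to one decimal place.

11.6 m.u.

The two rarest classes, T m al and t M AL, are the double crossovers. Comparing them with the parentals, only the al allele has switched, so al is the middle locus and the order is m – al – t.
Crossovers in the al–t interval produce the single-crossover classes t m AL and T M al (25 + 25 = 50) plus the double crossovers (8).
RF(al–t) = (50 + 8) / 500 = 58/500 = 0.1160 → 11.6 m.u.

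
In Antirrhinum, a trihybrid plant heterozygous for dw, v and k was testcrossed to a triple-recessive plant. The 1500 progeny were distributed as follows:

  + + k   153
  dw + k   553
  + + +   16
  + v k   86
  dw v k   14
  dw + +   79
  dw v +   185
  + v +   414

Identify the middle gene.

The two most frequent reciprocal classes, + v + and dw + k, are the parental types, so the F1 was + v + / dw + k.
The two rarest classes, + + + and dw v k, are the double crossovers. Comparing them with the parentals, only the v allele has switched, so v is the middle locus and the order is k – v – dw.

v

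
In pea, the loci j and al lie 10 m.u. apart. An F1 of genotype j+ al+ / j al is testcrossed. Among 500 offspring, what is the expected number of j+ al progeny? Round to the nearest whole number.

25

A map distance of 10 m.u. corresponds to a recombination frequency of 0.100.
The F1 is j+ al+ / j al, so j+ al is a recombinant gamete class with expected frequency r/2 = 0.100/2 = 0.0500.
Expected number = 0.0500 × 500 = 25.00 ≈ 25.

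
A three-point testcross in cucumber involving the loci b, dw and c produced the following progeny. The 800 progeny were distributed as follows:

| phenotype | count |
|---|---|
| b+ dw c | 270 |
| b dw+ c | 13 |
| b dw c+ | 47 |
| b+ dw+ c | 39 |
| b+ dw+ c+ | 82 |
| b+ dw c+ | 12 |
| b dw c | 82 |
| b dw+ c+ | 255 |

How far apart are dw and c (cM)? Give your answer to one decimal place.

The two most frequent reciprocal classes, b+ dw c and b dw+ c+, are the parental types, so the F1 was b+ dw c / b dw+ c+.
The two rarest classes, b+ dw c+ and b dw+ c, are the double crossovers. Comparing them with the parentals, only the c allele has switched, so c is the middle locus and the order is b – c – dw.
Crossovers in the c–dw interval produce the single-crossover classes b+ dw+ c and b dw c+ (39 + 47 = 86) plus the double crossovers (25).
RF(c–dw) = (86 + 25) / 800 = 111/800 = 0.1388 → 13.9 cM.

13.9 cM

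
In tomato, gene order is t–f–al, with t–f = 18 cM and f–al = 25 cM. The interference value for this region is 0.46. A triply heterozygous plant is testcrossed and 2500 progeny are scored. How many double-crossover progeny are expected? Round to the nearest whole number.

Map distances give recombination frequencies of 0.180 and 0.250 for the two intervals.
With interference 0.46 (so coincidence = 0.54), expected double-crossover frequency = 0.180 × 0.250 × 0.54 = 0.02430.
Expected number = 0.02430 × 2500 = 60.75 ≈ 61.

61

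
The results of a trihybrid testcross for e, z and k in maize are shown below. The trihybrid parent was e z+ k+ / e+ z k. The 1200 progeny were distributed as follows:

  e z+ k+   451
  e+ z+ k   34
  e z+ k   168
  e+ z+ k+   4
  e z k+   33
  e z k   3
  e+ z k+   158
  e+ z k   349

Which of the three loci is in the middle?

The two rarest classes, e+ z+ k+ and e z k, are the double crossovers. Comparing them with the parentals, only the e allele has switched, so e is the middle locus and the order is k – e – z.

e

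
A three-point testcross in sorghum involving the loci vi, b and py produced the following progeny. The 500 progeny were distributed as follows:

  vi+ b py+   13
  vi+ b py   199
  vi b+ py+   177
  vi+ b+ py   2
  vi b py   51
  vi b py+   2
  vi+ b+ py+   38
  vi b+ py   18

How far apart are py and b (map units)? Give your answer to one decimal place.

The two most frequent reciprocal classes, vi+ b py and vi b+ py+, are the parental types, so the F1 was vi+ b py / vi b+ py+.
The two rarest classes, vi+ b+ py and vi b py+, are the double crossovers. Comparing them with the parentals, only the b allele has switched, so b is the middle locus and the order is vi – b – py.
Crossovers in the b–py interval produce the single-crossover classes vi+ b py+ and vi b+ py (13 + 18 = 31) plus the double crossovers (4).
RF(b–py) = (31 + 4) / 500 = 35/500 = 0.0700 → 7.0 map units.

7.0 map units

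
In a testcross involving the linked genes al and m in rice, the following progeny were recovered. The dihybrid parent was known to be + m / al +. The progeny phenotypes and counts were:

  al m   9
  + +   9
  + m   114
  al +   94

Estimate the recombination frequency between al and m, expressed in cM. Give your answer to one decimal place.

8.0 cM

The recombinant classes are + + and al m: 9 + 9 = 18.
Recombination frequency = 18/226 = 0.0796 ≈ 8.0%, i.e. 8.0 cM.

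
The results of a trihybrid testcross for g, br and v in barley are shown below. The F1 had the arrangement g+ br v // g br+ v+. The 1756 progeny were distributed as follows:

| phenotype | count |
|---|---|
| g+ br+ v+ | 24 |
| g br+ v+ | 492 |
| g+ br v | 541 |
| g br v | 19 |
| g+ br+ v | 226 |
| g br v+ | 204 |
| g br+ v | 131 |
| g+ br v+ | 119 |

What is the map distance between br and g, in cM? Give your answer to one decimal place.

26.9 cM

The two rarest classes, g br v and g+ br+ v+, are the double crossovers. Comparing them with the parentals, only the g allele has switched, so g is the middle locus and the order is br – g – v.
Crossovers in the br–g interval produce the single-crossover classes g+ br+ v and g br v+ (226 + 204 = 430) plus the double crossovers (43).
RF(br–g) = (430 + 43) / 1756 = 473/1756 = 0.2694 → 26.9 cM.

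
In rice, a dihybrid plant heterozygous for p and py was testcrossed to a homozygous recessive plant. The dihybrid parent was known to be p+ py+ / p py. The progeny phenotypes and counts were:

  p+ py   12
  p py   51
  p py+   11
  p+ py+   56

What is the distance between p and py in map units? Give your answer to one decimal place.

The recombinant classes are p+ py and p py+: 12 + 11 = 23.
Recombination frequency = 23/130 = 0.1769 ≈ 17.7%, i.e. 17.7 map units.

17.7 map units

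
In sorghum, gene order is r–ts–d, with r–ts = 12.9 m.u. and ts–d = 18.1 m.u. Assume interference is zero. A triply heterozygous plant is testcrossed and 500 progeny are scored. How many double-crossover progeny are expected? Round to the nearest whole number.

12

Map distances give recombination frequencies of 0.129 and 0.181 for the two intervals.
With no interference, expected double-crossover frequency = 0.129 × 0.181 = 0.02335.
Expected number = 0.02335 × 500 = 11.67 ≈ 12.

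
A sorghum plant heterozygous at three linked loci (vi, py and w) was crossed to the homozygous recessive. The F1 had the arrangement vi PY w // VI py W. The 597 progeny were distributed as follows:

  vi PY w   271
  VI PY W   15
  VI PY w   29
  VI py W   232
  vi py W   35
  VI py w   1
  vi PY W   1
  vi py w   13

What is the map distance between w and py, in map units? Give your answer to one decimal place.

The two rarest classes, vi PY W and VI py w, are the double crossovers. Comparing them with the parentals, only the w allele has switched, so w is the middle locus and the order is py – w – vi.
Crossovers in the py–w interval produce the single-crossover classes vi py w and VI PY W (13 + 15 = 28) plus the double crossovers (2).
RF(py–w) = (28 + 2) / 597 = 30/597 = 0.0503 → 5.0 map units.

5.0 map units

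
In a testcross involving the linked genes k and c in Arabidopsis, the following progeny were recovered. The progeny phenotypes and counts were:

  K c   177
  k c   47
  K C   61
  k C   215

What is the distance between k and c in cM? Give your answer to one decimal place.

The two most frequent classes, K c (177) and k C (215), are the parental types, so the F1 was K c / k C.
The recombinant classes are K C and k c: 61 + 47 = 108.
Recombination frequency = 108/500 = 0.2160 ≈ 21.6%, i.e. 21.6 cM.

21.6 cM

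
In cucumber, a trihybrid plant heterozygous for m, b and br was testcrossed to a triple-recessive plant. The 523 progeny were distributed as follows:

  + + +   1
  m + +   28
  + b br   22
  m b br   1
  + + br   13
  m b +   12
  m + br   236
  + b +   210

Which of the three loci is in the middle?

b

The two most frequent reciprocal classes, m + br and + b +, are the parental types, so the F1 was m + br / + b +.
The two rarest classes, m b br and + + +, are the double crossovers. Comparing them with the parentals, only the b allele has switched, so b is the middle locus and the order is br – b – m.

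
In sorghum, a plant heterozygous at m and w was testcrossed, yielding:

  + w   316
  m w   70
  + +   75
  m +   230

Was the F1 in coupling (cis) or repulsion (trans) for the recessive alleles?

trans

The two most frequent classes are + w (316) and m + (230); these are the parental (non-recombinant) types.
So the F1 carried + w on one chromosome and m + on the other — the recessive alleles are on opposite chromosomes (trans / repulsion).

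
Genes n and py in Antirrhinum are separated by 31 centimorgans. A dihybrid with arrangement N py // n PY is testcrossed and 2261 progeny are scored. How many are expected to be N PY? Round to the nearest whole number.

A map distance of 31 centimorgans corresponds to a recombination frequency of 0.310.
The F1 is N py / n PY, so N PY is a recombinant gamete class with expected frequency r/2 = 0.310/2 = 0.1550.
Expected number = 0.1550 × 2261 = 350.45 ≈ 350.

350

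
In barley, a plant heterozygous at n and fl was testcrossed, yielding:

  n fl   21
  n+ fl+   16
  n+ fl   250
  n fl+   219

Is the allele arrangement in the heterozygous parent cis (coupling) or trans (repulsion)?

trans

The two most frequent classes are n+ fl (250) and n fl+ (219); these are the parental (non-recombinant) types.
So the F1 carried n+ fl on one chromosome and n fl+ on the other — the recessive alleles are on opposite chromosomes (trans / repulsion).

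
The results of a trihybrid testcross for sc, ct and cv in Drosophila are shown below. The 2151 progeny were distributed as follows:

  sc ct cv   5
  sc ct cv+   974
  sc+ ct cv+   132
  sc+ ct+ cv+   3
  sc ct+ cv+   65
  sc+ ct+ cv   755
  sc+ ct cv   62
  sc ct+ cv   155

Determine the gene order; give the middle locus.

The two most frequent reciprocal classes, sc+ ct+ cv and sc ct cv+, are the parental types, so the F1 was sc+ ct+ cv / sc ct cv+.
The two rarest classes, sc+ ct+ cv+ and sc ct cv, are the double crossovers. Comparing them with the parentals, only the cv allele has switched, so cv is the middle locus and the order is ct – cv – sc.

cv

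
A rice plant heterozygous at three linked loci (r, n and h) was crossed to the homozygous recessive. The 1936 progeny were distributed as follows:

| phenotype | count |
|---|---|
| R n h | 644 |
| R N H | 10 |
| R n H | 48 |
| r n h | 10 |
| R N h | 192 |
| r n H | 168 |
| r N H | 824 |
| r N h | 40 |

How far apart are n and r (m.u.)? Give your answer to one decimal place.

The two most frequent reciprocal classes, R n h and r N H, are the parental types, so the F1 was R n h / r N H.
The two rarest classes, r n h and R N H, are the double crossovers. Comparing them with the parentals, only the r allele has switched, so r is the middle locus and the order is h – r – n.
Crossovers in the r–n interval produce the single-crossover classes R N h and r n H (192 + 168 = 360) plus the double crossovers (20).
RF(r–n) = (360 + 20) / 1936 = 380/1936 = 0.1963 → 19.6 m.u.

19.6 m.u.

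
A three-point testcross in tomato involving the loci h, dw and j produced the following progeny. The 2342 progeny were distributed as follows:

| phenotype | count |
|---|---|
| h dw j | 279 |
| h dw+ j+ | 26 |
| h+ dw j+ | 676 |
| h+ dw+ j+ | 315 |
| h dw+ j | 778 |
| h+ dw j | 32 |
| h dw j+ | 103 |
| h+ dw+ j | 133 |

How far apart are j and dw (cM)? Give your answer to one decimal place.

The two most frequent reciprocal classes, h+ dw j+ and h dw+ j, are the parental types, so the F1 was h+ dw j+ / h dw+ j.
The two rarest classes, h+ dw j and h dw+ j+, are the double crossovers. Comparing them with the parentals, only the j allele has switched, so j is the middle locus and the order is h – j – dw.
Crossovers in the j–dw interval produce the single-crossover classes h+ dw+ j+ and h dw j (315 + 279 = 594) plus the double crossovers (58).
RF(j–dw) = (594 + 58) / 2342 = 652/2342 = 0.2784 → 27.8 cM.

27.8 cM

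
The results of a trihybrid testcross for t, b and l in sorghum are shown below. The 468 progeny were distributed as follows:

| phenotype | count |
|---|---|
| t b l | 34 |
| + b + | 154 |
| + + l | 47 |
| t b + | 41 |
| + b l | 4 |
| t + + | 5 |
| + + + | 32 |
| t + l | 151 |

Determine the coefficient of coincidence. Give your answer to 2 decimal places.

The two most frequent reciprocal classes, t + l and + b +, are the parental types, so the F1 was t + l / + b +.
The two rarest classes, t + + and + b l, are the double crossovers. Comparing them with the parentals, only the l allele has switched, so l is the middle locus and the order is t – l – b.
t–l: (88 + 9)/468 = 0.2073; l–b: (66 + 9)/468 = 0.1603.
Expected DCO frequency = 0.2073 × 0.1603 ≈ 0.03323; observed = 9/468 ≈ 0.01923.
Coefficient of coincidence = 0.01923/0.03323 ≈ 0.58.

0.58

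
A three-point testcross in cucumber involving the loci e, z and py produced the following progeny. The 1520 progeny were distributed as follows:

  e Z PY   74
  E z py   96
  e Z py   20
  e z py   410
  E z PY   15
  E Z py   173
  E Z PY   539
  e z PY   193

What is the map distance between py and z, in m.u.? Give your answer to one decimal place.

The two most frequent reciprocal classes, e z py and E Z PY, are the parental types, so the F1 was e z py / E Z PY.
The two rarest classes, e Z py and E z PY, are the double crossovers. Comparing them with the parentals, only the z allele has switched, so z is the middle locus and the order is py – z – e.
Crossovers in the py–z interval produce the single-crossover classes e z PY and E Z py (193 + 173 = 366) plus the double crossovers (35).
RF(py–z) = (366 + 35) / 1520 = 401/1520 = 0.2638 → 26.4 m.u.

26.4 m.u.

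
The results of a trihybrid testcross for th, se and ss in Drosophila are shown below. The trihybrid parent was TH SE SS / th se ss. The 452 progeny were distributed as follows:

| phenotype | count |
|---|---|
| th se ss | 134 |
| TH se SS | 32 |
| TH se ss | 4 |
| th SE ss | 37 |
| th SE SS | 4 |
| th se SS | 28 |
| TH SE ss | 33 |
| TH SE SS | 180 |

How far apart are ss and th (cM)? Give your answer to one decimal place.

15.3 cM

The two rarest classes, th SE SS and TH se ss, are the double crossovers. Comparing them with the parentals, only the th allele has switched, so th is the middle locus and the order is ss – th – se.
Crossovers in the ss–th interval produce the single-crossover classes TH SE ss and th se SS (33 + 28 = 61) plus the double crossovers (8).
RF(ss–th) = (61 + 8) / 452 = 69/452 = 0.1527 → 15.3 cM.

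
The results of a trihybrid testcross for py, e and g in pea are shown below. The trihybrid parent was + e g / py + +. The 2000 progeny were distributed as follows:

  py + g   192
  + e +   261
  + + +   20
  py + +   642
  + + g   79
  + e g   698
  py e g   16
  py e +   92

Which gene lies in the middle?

The two rarest classes, py e g and + + +, are the double crossovers. Comparing them with the parentals, only the py allele has switched, so py is the middle locus and the order is e – py – g.

py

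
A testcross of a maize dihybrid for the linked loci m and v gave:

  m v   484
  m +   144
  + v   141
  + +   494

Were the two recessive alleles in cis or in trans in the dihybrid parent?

cis

The two most frequent classes are + + (494) and m v (484); these are the parental (non-recombinant) types.
So the F1 carried + + on one chromosome and m v on the other — the recessive alleles are on the same chromosome (cis / coupling).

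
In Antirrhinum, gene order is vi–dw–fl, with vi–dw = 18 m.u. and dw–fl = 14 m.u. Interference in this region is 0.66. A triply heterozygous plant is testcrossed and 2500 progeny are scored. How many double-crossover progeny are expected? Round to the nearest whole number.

21

Map distances give recombination frequencies of 0.180 and 0.140 for the two intervals.
With interference 0.66 (so coincidence = 0.34), expected double-crossover frequency = 0.180 × 0.140 × 0.34 = 0.00857.
Expected number = 0.00857 × 2500 = 21.42 ≈ 21.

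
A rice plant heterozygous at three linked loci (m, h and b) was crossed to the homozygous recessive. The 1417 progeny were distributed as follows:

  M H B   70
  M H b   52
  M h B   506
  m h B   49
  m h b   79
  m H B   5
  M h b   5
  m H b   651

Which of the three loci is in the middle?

The two most frequent reciprocal classes, M h B and m H b, are the parental types, so the F1 was M h B / m H b.
The two rarest classes, M h b and m H B, are the double crossovers. Comparing them with the parentals, only the b allele has switched, so b is the middle locus and the order is m – b – h.

b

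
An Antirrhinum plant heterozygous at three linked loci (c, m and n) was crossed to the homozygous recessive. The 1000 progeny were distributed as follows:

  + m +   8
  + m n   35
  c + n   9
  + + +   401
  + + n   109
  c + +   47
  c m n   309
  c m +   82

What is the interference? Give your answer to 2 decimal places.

The two most frequent reciprocal classes, c m n and + + +, are the parental types, so the F1 was c m n / + + +.
The two rarest classes, c + n and + m +, are the double crossovers. Comparing them with the parentals, only the m allele has switched, so m is the middle locus and the order is n – m – c.
n–m: (191 + 17)/1000 = 0.2080; m–c: (82 + 17)/1000 = 0.0990.
Expected DCO frequency = 0.2080 × 0.0990 ≈ 0.02059; observed = 17/1000 ≈ 0.01700.
Coefficient of coincidence = 0.01700/0.02059 ≈ 0.83; interference = 1 − 0.83 = 0.17.

0.17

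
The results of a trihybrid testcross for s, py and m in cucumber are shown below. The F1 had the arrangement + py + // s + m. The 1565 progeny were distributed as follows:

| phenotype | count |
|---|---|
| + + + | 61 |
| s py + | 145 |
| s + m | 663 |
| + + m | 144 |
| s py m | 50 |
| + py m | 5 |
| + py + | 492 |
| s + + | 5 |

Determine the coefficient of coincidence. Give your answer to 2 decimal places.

The two rarest classes, + py m and s + +, are the double crossovers. Comparing them with the parentals, only the m allele has switched, so m is the middle locus and the order is py – m – s.
py–m: (111 + 10)/1565 = 0.0773; m–s: (289 + 10)/1565 = 0.1911.
Expected DCO frequency = 0.0773 × 0.1911 ≈ 0.01477; observed = 10/1565 ≈ 0.00639.
Coefficient of coincidence = 0.00639/0.01477 ≈ 0.43.

0.43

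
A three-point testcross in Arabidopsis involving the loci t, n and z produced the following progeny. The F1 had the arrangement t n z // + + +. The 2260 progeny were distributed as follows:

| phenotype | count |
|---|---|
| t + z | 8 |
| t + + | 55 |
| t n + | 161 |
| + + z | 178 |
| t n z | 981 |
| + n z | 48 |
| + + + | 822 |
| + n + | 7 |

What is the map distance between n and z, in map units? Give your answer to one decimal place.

The two rarest classes, t + z and + n +, are the double crossovers. Comparing them with the parentals, only the n allele has switched, so n is the middle locus and the order is t – n – z.
Crossovers in the n–z interval produce the single-crossover classes t n + and + + z (161 + 178 = 339) plus the double crossovers (15).
RF(n–z) = (339 + 15) / 2260 = 354/2260 = 0.1566 → 15.7 map units.

15.7 map units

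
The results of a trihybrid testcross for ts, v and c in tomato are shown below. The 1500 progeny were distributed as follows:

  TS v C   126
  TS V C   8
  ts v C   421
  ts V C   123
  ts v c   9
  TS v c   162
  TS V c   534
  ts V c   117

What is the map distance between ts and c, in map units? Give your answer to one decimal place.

17.3 map units

The two most frequent reciprocal classes, TS V c and ts v C, are the parental types, so the F1 was TS V c / ts v C.
The two rarest classes, TS V C and ts v c, are the double crossovers. Comparing them with the parentals, only the c allele has switched, so c is the middle locus and the order is v – c – ts.
Crossovers in the c–ts interval produce the single-crossover classes ts V c and TS v C (117 + 126 = 243) plus the double crossovers (17).
RF(c–ts) = (243 + 17) / 1500 = 260/1500 = 0.1733 → 17.3 map units.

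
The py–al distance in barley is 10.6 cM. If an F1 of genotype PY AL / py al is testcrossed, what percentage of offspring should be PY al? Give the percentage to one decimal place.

A map distance of 10.6 cM corresponds to a recombination frequency of 0.106.
The F1 is PY AL / py al, so PY al is a recombinant gamete class with expected frequency r/2 = 0.106/2 = 0.0530.
That is 0.0530 = 5.3% of the progeny.

5.3%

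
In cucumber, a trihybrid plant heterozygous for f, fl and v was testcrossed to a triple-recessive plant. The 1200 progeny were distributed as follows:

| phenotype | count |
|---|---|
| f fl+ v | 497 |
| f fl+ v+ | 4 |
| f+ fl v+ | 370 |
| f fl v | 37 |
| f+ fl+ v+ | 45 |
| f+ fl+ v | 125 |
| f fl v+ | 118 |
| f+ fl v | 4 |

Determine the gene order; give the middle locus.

v

The two most frequent reciprocal classes, f+ fl v+ and f fl+ v, are the parental types, so the F1 was f+ fl v+ / f fl+ v.
The two rarest classes, f+ fl v and f fl+ v+, are the double crossovers. Comparing them with the parentals, only the v allele has switched, so v is the middle locus and the order is f – v – fl.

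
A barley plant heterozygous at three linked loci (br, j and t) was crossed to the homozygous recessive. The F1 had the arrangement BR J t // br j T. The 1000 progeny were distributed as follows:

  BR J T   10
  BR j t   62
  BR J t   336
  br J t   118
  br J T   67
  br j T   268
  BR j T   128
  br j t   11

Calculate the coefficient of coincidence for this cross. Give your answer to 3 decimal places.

0.524

The two rarest classes, BR J T and br j t, are the double crossovers. Comparing them with the parentals, only the t allele has switched, so t is the middle locus and the order is j – t – br.
j–t: (129 + 21)/1000 = 0.1500; t–br: (246 + 21)/1000 = 0.2670.
Expected DCO frequency = 0.1500 × 0.2670 ≈ 0.04005; observed = 21/1000 ≈ 0.02100.
Coefficient of coincidence = 0.02100/0.04005 ≈ 0.524.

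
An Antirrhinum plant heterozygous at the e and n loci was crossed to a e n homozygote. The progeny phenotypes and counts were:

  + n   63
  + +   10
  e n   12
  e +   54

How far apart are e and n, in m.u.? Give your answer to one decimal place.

15.8 m.u.

The two most frequent classes, + n (63) and e + (54), are the parental types, so the F1 was + n / e +.
The recombinant classes are + + and e n: 10 + 12 = 22.
Recombination frequency = 22/139 = 0.1583 ≈ 15.8%, i.e. 15.8 m.u.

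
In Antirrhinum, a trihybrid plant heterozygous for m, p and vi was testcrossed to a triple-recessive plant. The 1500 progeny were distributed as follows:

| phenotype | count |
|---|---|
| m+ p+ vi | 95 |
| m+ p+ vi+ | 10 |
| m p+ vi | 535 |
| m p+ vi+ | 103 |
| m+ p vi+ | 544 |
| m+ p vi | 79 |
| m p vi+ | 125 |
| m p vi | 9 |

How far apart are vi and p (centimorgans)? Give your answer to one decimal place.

The two most frequent reciprocal classes, m+ p vi+ and m p+ vi, are the parental types, so the F1 was m+ p vi+ / m p+ vi.
The two rarest classes, m+ p+ vi+ and m p vi, are the double crossovers. Comparing them with the parentals, only the p allele has switched, so p is the middle locus and the order is vi – p – m.
Crossovers in the vi–p interval produce the single-crossover classes m+ p vi and m p+ vi+ (79 + 103 = 182) plus the double crossovers (19).
RF(vi–p) = (182 + 19) / 1500 = 201/1500 = 0.1340 → 13.4 centimorgans.

13.4 centimorgans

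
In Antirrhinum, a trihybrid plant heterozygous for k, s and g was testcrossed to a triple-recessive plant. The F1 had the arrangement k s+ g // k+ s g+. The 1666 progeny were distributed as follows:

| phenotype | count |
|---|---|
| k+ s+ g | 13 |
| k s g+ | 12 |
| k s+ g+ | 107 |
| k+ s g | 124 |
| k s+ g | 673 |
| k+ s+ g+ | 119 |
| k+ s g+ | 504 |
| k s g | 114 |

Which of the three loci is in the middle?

k

The two rarest classes, k+ s+ g and k s g+, are the double crossovers. Comparing them with the parentals, only the k allele has switched, so k is the middle locus and the order is g – k – s.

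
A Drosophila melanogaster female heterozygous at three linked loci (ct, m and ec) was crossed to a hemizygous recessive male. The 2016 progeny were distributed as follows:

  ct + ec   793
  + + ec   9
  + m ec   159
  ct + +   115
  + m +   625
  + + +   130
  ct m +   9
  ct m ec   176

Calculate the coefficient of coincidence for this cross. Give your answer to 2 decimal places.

0.38

The two most frequent reciprocal classes, + m + and ct + ec, are the parental types, so the F1 was + m + / ct + ec.
The two rarest classes, ct m + and + + ec, are the double crossovers. Comparing them with the parentals, only the ct allele has switched, so ct is the middle locus and the order is m – ct – ec.
m–ct: (306 + 18)/2016 = 0.1607; ct–ec: (274 + 18)/2016 = 0.1448.
Expected DCO frequency = 0.1607 × 0.1448 ≈ 0.02327; observed = 18/2016 ≈ 0.00893.
Coefficient of coincidence = 0.00893/0.02327 ≈ 0.38.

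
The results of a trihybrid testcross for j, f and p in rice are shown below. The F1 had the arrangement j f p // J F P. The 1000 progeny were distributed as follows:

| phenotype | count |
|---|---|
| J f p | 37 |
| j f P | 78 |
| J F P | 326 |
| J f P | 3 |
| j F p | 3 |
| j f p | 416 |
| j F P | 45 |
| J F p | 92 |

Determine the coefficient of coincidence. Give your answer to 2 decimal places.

0.39

The two rarest classes, j F p and J f P, are the double crossovers. Comparing them with the parentals, only the f allele has switched, so f is the middle locus and the order is j – f – p.
j–f: (82 + 6)/1000 = 0.0880; f–p: (170 + 6)/1000 = 0.1760.
Expected DCO frequency = 0.0880 × 0.1760 ≈ 0.01549; observed = 6/1000 ≈ 0.00600.
Coefficient of coincidence = 0.00600/0.01549 ≈ 0.39.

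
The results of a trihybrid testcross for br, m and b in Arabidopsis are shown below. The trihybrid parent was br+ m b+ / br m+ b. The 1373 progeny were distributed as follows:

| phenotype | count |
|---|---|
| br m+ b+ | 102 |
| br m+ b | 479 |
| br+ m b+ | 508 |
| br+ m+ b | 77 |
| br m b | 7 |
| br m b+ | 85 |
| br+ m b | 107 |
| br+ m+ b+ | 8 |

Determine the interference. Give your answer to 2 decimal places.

The two rarest classes, br+ m+ b+ and br m b, are the double crossovers. Comparing them with the parentals, only the m allele has switched, so m is the middle locus and the order is br – m – b.
br–m: (162 + 15)/1373 = 0.1289; m–b: (209 + 15)/1373 = 0.1631.
Expected DCO frequency = 0.1289 × 0.1631 ≈ 0.02102; observed = 15/1373 ≈ 0.01092.
Coefficient of coincidence = 0.01092/0.02102 ≈ 0.52; interference = 1 − 0.52 = 0.48.

0.48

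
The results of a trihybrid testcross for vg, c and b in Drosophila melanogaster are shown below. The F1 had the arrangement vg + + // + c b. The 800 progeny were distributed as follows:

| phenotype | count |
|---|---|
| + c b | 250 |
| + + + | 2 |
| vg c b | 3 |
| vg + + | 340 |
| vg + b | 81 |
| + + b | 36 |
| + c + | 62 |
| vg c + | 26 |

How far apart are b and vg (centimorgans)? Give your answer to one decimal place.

18.5 centimorgans

The two rarest classes, + + + and vg c b, are the double crossovers. Comparing them with the parentals, only the vg allele has switched, so vg is the middle locus and the order is c – vg – b.
Crossovers in the vg–b interval produce the single-crossover classes vg + b and + c + (81 + 62 = 143) plus the double crossovers (5).
RF(vg–b) = (143 + 5) / 800 = 148/800 = 0.1850 → 18.5 centimorgans.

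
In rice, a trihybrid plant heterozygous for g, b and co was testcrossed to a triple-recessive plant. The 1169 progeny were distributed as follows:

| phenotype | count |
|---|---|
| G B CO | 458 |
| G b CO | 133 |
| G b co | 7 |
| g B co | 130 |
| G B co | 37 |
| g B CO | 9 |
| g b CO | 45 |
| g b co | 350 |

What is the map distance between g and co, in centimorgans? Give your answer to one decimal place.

The two most frequent reciprocal classes, G B CO and g b co, are the parental types, so the F1 was G B CO / g b co.
The two rarest classes, g B CO and G b co, are the double crossovers. Comparing them with the parentals, only the g allele has switched, so g is the middle locus and the order is b – g – co.
Crossovers in the g–co interval produce the single-crossover classes G B co and g b CO (37 + 45 = 82) plus the double crossovers (16).
RF(g–co) = (82 + 16) / 1169 = 98/1169 = 0.0838 → 8.4 centimorgans.

8.4 centimorgans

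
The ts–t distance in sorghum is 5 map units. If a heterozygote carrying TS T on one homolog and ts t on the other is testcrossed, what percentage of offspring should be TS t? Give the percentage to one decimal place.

2.5%

A map distance of 5 map units corresponds to a recombination frequency of 0.050.
The F1 is TS T / ts t, so TS t is a recombinant gamete class with expected frequency r/2 = 0.050/2 = 0.0250.
That is 0.0250 = 2.5% of the progeny.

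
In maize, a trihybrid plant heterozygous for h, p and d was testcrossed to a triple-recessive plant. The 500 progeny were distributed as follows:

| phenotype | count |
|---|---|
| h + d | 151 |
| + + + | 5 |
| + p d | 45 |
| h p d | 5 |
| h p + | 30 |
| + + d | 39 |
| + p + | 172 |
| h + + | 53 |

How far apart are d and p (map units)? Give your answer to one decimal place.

The two most frequent reciprocal classes, h + d and + p +, are the parental types, so the F1 was h + d / + p +.
The two rarest classes, h p d and + + +, are the double crossovers. Comparing them with the parentals, only the p allele has switched, so p is the middle locus and the order is d – p – h.
Crossovers in the d–p interval produce the single-crossover classes h + + and + p d (53 + 45 = 98) plus the double crossovers (10).
RF(d–p) = (98 + 10) / 500 = 108/500 = 0.2160 → 21.6 map units.

21.6 map units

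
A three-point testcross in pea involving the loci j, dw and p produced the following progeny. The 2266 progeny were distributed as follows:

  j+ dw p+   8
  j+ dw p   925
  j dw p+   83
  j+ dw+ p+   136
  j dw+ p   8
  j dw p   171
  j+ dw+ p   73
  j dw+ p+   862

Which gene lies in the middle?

p

The two most frequent reciprocal classes, j dw+ p+ and j+ dw p, are the parental types, so the F1 was j dw+ p+ / j+ dw p.
The two rarest classes, j dw+ p and j+ dw p+, are the double crossovers. Comparing them with the parentals, only the p allele has switched, so p is the middle locus and the order is dw – p – j.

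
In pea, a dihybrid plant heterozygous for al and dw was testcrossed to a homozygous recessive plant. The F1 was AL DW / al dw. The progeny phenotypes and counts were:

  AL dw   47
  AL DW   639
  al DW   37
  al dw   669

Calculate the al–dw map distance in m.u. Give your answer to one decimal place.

6.0 m.u.

The recombinant classes are AL dw and al DW: 47 + 37 = 84.
Recombination frequency = 84/1392 = 0.0603 ≈ 6.0%, i.e. 6.0 m.u.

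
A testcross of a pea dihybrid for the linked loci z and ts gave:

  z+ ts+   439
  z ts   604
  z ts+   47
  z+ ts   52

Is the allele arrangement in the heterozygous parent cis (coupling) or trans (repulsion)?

cis

The two most frequent classes are z+ ts+ (439) and z ts (604); these are the parental (non-recombinant) types.
So the F1 carried z+ ts+ on one chromosome and z ts on the other — the recessive alleles are on the same chromosome (cis / coupling).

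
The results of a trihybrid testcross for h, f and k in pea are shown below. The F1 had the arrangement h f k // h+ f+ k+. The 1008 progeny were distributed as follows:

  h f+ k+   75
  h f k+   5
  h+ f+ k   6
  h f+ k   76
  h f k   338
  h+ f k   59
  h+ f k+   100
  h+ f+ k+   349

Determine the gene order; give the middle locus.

k

The two rarest classes, h f k+ and h+ f+ k, are the double crossovers. Comparing them with the parentals, only the k allele has switched, so k is the middle locus and the order is f – k – h.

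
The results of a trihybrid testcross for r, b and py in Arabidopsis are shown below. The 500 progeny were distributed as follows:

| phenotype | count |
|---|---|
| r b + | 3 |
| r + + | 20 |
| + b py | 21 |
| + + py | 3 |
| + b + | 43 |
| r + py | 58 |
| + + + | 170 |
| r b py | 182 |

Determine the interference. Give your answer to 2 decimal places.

The two most frequent reciprocal classes, + + + and r b py, are the parental types, so the F1 was + + + / r b py.
The two rarest classes, + + py and r b +, are the double crossovers. Comparing them with the parentals, only the py allele has switched, so py is the middle locus and the order is r – py – b.
r–py: (41 + 6)/500 = 0.0940; py–b: (101 + 6)/500 = 0.2140.
Expected DCO frequency = 0.0940 × 0.2140 ≈ 0.02012; observed = 6/500 ≈ 0.01200.
Coefficient of coincidence = 0.01200/0.02012 ≈ 0.60; interference = 1 − 0.60 = 0.40.

0.40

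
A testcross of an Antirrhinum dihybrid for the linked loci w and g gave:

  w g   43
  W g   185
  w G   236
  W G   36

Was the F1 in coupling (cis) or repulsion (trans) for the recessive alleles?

The two most frequent classes are W g (185) and w G (236); these are the parental (non-recombinant) types.
So the F1 carried W g on one chromosome and w G on the other — the recessive alleles are on opposite chromosomes (trans / repulsion).

trans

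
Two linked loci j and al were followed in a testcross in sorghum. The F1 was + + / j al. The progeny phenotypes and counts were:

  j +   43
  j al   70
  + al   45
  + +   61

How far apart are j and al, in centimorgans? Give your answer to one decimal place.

The recombinant classes are + al and j +: 45 + 43 = 88.
Recombination frequency = 88/219 = 0.4018 ≈ 40.2%, i.e. 40.2 centimorgans.

40.2 centimorgans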